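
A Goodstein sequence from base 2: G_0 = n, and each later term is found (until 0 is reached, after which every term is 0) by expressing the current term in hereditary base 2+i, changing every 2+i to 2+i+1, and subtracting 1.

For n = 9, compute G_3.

9 —HB2→ 2^(2 + 1) + 1 —bump→ 3^(3 + 1) + 1 = 82 —(−1)→ 81
81 —HB3→ 3^(3 + 1) —bump→ 4^(4 + 1) = 1024 —(−1)→ 1023
1023 —HB4→ 3·4^4 + 3·4^3 + 3·4^2 + 3·4 + 3 —bump→ 3·5^5 + 3·5^3 + 3·5^2 + 3·5 + 3 = 9843 —(−1)→ 9842
9842 —HB5→ 3·5^5 + 3·5^3 + 3·5^2 + 3·5 + 2 —bump→ 3·6^6 + 3·6^3 + 3·6^2 + 3·6 + 2 = 140744 —(−1)→ 140743

9842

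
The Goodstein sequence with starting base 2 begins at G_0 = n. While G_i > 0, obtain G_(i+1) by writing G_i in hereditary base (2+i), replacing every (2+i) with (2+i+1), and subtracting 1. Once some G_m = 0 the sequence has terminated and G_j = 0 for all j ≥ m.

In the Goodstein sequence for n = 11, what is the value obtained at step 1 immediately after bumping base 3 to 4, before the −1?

1028

G_0=11  [base 2] 2^(2 + 1) + 2 + 1  →[2↦3]→  3^(3 + 1) + 3 + 1 = 85  −1 ⇒ G_1=84
G_1=84  [base 3] 3^(3 + 1) + 3  →[3↦4]→  4^(4 + 1) + 4 = 1028  −1 ⇒ G_2=1027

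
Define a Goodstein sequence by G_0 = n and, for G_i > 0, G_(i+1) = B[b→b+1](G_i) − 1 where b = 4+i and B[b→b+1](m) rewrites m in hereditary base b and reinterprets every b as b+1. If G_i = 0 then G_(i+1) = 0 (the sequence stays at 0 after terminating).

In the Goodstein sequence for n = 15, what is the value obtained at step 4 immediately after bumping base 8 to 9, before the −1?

G_0 = 15. HB_4(15) = 3·4 + 3. Bump = 18. G_1 = 17.
G_1 = 17. HB_5(17) = 3·5 + 2. Bump = 20. G_2 = 19.
G_2 = 19. HB_6(19) = 3·6 + 1. Bump = 22. G_3 = 21.
G_3 = 21. HB_7(21) = 3·7. Bump = 24. G_4 = 23.
G_4 = 23. HB_8(23) = 2·8 + 7. Bump = 25. G_5 = 24.

25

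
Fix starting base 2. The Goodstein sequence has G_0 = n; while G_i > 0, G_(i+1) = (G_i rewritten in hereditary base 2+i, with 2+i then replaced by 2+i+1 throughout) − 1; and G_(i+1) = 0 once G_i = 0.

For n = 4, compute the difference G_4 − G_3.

(0) 4|_2 = 2^2 ↦ 3^3|_3 = 27 ⇒ 26
(1) 26|_3 = 2·3^2 + 2·3 + 2 ↦ 2·4^2 + 2·4 + 2|_4 = 42 ⇒ 41
(2) 41|_4 = 2·4^2 + 2·4 + 1 ↦ 2·5^2 + 2·5 + 1|_5 = 61 ⇒ 60
(3) 60|_5 = 2·5^2 + 2·5 ↦ 2·6^2 + 2·6|_6 = 84 ⇒ 83

23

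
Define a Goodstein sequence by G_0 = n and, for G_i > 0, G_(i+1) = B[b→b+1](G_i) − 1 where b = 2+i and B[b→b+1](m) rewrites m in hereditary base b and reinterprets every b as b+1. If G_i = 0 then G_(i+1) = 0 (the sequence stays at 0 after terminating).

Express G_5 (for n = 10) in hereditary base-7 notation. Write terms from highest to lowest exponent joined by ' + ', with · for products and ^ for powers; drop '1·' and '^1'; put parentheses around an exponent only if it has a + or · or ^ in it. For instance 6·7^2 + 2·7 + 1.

[0] 10 ≡ 2^(2 + 1) + 2 (base 2). Lift 3: 84. −1: 83.
[1] 83 ≡ 3^(3 + 1) + 2 (base 3). Lift 4: 1026. −1: 1025.
[2] 1025 ≡ 4^(4 + 1) + 1 (base 4). Lift 5: 15626. −1: 15625.
[3] 15625 ≡ 5^(5 + 1) (base 5). Lift 6: 279936. −1: 279935.
[4] 279935 ≡ 5·6^6 + 5·6^5 + 5·6^4 + 5·6^3 + 5·6^2 + 5·6 + 5 (base 6). Lift 7: 4215755. −1: 4215754.
[5] 4215754 ≡ 5·7^7 + 5·7^5 + 5·7^4 + 5·7^3 + 5·7^2 + 5·7 + 4 (base 7). Lift 8: 84073324. −1: 84073323.

5·7^7 + 5·7^5 + 5·7^4 + 5·7^3 + 5·7^2 + 5·7 + 4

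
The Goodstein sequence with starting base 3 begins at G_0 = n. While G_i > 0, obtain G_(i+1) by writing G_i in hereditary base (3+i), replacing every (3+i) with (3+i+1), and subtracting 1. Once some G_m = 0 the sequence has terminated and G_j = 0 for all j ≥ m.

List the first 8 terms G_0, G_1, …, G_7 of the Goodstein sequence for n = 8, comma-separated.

i=0: 8 = 2·3 + 2 (b=3); 3→4: 2·4 + 2 = 10; 10−1 = 9
i=1: 9 = 2·4 + 1 (b=4); 4→5: 2·5 + 1 = 11; 11−1 = 10
i=2: 10 = 2·5 (b=5); 5→6: 2·6 = 12; 12−1 = 11
i=3: 11 = 6 + 5 (b=6); 6→7: 7 + 5 = 12; 12−1 = 11
i=4: 11 = 7 + 4 (b=7); 7→8: 8 + 4 = 12; 12−1 = 11
i=5: 11 = 8 + 3 (b=8); 8→9: 9 + 3 = 12; 12−1 = 11
i=6: 11 = 9 + 2 (b=9); 9→10: 10 + 2 = 12; 12−1 = 11

8, 9, 10, 11, 11, 11, 11, 11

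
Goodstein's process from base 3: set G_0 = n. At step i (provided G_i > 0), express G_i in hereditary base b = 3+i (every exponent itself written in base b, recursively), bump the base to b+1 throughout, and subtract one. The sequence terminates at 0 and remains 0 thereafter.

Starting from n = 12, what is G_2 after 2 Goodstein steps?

base 3: 12 = 3^2 + 3; at 4: 4^2 + 4 = 20; next = 19
base 4: 19 = 4^2 + 3; at 5: 5^2 + 3 = 28; next = 27
base 5: 27 = 5^2 + 2; at 6: 6^2 + 2 = 38; next = 37

27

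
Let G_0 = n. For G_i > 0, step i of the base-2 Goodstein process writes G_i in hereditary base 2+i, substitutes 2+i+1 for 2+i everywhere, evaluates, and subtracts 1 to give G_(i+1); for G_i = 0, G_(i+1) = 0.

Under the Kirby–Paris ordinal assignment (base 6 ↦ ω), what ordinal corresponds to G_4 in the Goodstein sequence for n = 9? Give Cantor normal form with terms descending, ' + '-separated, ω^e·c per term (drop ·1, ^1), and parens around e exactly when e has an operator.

[0] 9 ≡ 2^(2 + 1) + 1 (base 2). Lift 3: 82. −1: 81.
[1] 81 ≡ 3^(3 + 1) (base 3). Lift 4: 1024. −1: 1023.
[2] 1023 ≡ 3·4^4 + 3·4^3 + 3·4^2 + 3·4 + 3 (base 4). Lift 5: 9843. −1: 9842.
[3] 9842 ≡ 3·5^5 + 3·5^3 + 3·5^2 + 3·5 + 2 (base 5). Lift 6: 140744. −1: 140743.
[4] 140743 ≡ 3·6^6 + 3·6^3 + 3·6^2 + 3·6 + 1 (base 6). Lift 7: 2471827. −1: 2471826.

ω^ω·3 + ω^3·3 + ω^2·3 + ω·3 + 1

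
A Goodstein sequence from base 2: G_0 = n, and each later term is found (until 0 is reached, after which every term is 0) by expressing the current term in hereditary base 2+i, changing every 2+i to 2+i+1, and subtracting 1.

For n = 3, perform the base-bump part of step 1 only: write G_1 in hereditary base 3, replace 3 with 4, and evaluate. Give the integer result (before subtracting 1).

4

step 0: 3 = 2 + 1; sub 3 for 2: 3 + 1; = 4; G_1 = 4−1 = 3
step 1: 3 = 3; sub 4 for 3: 4; = 4; G_2 = 4−1 = 3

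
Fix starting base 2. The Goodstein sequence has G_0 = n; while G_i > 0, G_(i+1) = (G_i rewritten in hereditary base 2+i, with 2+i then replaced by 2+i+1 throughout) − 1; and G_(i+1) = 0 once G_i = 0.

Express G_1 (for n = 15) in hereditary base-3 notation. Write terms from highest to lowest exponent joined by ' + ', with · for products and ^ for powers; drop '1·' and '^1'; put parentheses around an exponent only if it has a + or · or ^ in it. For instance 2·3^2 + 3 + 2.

G_0=15  [base 2] 2^(2 + 1) + 2^2 + 2 + 1  →[2↦3]→  3^(3 + 1) + 3^3 + 3 + 1 = 112  −1 ⇒ G_1=111
G_1=111  [base 3] 3^(3 + 1) + 3^3 + 3  →[3↦4]→  4^(4 + 1) + 4^4 + 4 = 1284  −1 ⇒ G_2=1283

3^(3 + 1) + 3^3 + 3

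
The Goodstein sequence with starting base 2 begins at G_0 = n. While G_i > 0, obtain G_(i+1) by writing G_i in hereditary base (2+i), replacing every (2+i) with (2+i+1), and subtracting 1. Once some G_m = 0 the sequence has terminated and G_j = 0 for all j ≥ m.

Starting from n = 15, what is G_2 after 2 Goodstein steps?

1283

15 —HB2→ 2^(2 + 1) + 2^2 + 2 + 1 —bump→ 3^(3 + 1) + 3^3 + 3 + 1 = 112 —(−1)→ 111
111 —HB3→ 3^(3 + 1) + 3^3 + 3 —bump→ 4^(4 + 1) + 4^4 + 4 = 1284 —(−1)→ 1283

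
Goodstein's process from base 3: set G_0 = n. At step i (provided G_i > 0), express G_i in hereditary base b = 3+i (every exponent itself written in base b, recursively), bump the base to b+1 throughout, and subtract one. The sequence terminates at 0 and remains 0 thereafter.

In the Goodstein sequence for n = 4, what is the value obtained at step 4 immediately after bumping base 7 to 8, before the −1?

G_0 = 4. HB_3(4) = 3 + 1. Bump = 5. G_1 = 4.
G_1 = 4. HB_4(4) = 4. Bump = 5. G_2 = 4.
G_2 = 4. HB_5(4) = 4. Bump = 4. G_3 = 3.
G_3 = 3. HB_6(3) = 3. Bump = 3. G_4 = 2.
G_4 = 2. HB_7(2) = 2. Bump = 2. G_5 = 1.

2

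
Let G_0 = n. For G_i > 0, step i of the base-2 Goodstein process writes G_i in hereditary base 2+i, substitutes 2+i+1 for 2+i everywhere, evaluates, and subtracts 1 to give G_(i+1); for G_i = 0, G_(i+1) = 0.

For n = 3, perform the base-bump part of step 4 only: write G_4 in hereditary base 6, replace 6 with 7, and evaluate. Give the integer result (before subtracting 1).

i=0: 3 = 2 + 1 (b=2); 2→3: 3 + 1 = 4; 4−1 = 3
i=1: 3 = 3 (b=3); 3→4: 4 = 4; 4−1 = 3
i=2: 3 = 3 (b=4); 4→5: 3 = 3; 3−1 = 2
i=3: 2 = 2 (b=5); 5→6: 2 = 2; 2−1 = 1
i=4: 1 = 1 (b=6); 6→7: 1 = 1; 1−1 = 0

1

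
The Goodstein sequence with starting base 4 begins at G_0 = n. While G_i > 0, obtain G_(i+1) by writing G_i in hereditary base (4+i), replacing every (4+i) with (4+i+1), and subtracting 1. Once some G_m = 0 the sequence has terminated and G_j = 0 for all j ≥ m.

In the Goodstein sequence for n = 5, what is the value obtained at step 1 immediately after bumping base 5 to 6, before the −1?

6

i=0: 5 = 4 + 1 (b=4); 4→5: 5 + 1 = 6; 6−1 = 5
i=1: 5 = 5 (b=5); 5→6: 6 = 6; 6−1 = 5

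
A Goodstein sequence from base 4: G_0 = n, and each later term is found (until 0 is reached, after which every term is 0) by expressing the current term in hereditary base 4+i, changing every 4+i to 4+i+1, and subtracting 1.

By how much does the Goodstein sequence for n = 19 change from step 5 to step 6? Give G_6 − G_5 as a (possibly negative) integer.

G_0 = 19. HB_4(19) = 4^2 + 3. Bump = 28. G_1 = 27.
G_1 = 27. HB_5(27) = 5^2 + 2. Bump = 38. G_2 = 37.
G_2 = 37. HB_6(37) = 6^2 + 1. Bump = 50. G_3 = 49.
G_3 = 49. HB_7(49) = 7^2. Bump = 64. G_4 = 63.
G_4 = 63. HB_8(63) = 7·8 + 7. Bump = 70. G_5 = 69.
G_5 = 69. HB_9(69) = 7·9 + 6. Bump = 76. G_6 = 75.

6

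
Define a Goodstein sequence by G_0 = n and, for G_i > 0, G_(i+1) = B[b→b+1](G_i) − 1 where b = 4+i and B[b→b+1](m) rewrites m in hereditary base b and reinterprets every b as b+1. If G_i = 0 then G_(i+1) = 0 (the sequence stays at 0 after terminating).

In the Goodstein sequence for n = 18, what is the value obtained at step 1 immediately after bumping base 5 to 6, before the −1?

18 —HB4→ 4^2 + 2 —bump→ 5^2 + 2 = 27 —(−1)→ 26
26 —HB5→ 5^2 + 1 —bump→ 6^2 + 1 = 37 —(−1)→ 36

37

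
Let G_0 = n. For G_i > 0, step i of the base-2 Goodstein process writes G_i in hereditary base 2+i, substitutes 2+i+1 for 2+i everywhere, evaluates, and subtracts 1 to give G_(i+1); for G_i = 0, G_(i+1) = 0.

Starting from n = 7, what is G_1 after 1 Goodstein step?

30

G_0 = 7. HB_2(7) = 2^2 + 2 + 1. Bump = 31. G_1 = 30.
G_1 = 30. HB_3(30) = 3^3 + 3. Bump = 260. G_2 = 259.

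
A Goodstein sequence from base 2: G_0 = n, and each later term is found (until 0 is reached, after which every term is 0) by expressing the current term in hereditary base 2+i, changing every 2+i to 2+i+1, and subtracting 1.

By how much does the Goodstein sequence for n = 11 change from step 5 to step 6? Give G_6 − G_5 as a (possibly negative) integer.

i=0: 11 = 2^(2 + 1) + 2 + 1 (b=2); 2→3: 3^(3 + 1) + 3 + 1 = 85; 85−1 = 84
i=1: 84 = 3^(3 + 1) + 3 (b=3); 3→4: 4^(4 + 1) + 4 = 1028; 1028−1 = 1027
i=2: 1027 = 4^(4 + 1) + 3 (b=4); 4→5: 5^(5 + 1) + 3 = 15628; 15628−1 = 15627
i=3: 15627 = 5^(5 + 1) + 2 (b=5); 5→6: 6^(6 + 1) + 2 = 279938; 279938−1 = 279937
i=4: 279937 = 6^(6 + 1) + 1 (b=6); 6→7: 7^(7 + 1) + 1 = 5764802; 5764802−1 = 5764801
i=5: 5764801 = 7^(7 + 1) (b=7); 7→8: 8^(8 + 1) = 134217728; 134217728−1 = 134217727

128452926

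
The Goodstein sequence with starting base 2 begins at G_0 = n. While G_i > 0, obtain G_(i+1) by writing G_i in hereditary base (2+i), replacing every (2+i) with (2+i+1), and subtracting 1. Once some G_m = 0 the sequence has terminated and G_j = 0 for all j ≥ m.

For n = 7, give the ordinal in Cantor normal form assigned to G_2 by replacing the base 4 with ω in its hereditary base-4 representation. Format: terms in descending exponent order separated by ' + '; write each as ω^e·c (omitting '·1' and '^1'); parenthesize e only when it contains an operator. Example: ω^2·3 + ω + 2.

ω^ω + 3

G_0 = 7. HB_2(7) = 2^2 + 2 + 1. Bump = 31. G_1 = 30.
G_1 = 30. HB_3(30) = 3^3 + 3. Bump = 260. G_2 = 259.
G_2 = 259. HB_4(259) = 4^4 + 3. Bump = 3128. G_3 = 3127.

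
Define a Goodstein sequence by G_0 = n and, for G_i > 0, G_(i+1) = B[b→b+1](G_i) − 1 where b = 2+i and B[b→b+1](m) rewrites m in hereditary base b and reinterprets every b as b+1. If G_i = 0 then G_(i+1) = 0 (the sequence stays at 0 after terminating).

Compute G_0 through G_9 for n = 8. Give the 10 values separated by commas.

8, 80, 553, 6310, 93395, 1647195, 33554571, 774841151, 20000000211, 570623341475

(0) 8|_2 = 2^(2 + 1) ↦ 3^(3 + 1)|_3 = 81 ⇒ 80
(1) 80|_3 = 2·3^3 + 2·3^2 + 2·3 + 2 ↦ 2·4^4 + 2·4^2 + 2·4 + 2|_4 = 554 ⇒ 553
(2) 553|_4 = 2·4^4 + 2·4^2 + 2·4 + 1 ↦ 2·5^5 + 2·5^2 + 2·5 + 1|_5 = 6311 ⇒ 6310
(3) 6310|_5 = 2·5^5 + 2·5^2 + 2·5 ↦ 2·6^6 + 2·6^2 + 2·6|_6 = 93396 ⇒ 93395
(4) 93395|_6 = 2·6^6 + 2·6^2 + 6 + 5 ↦ 2·7^7 + 2·7^2 + 7 + 5|_7 = 1647196 ⇒ 1647195
(5) 1647195|_7 = 2·7^7 + 2·7^2 + 7 + 4 ↦ 2·8^8 + 2·8^2 + 8 + 4|_8 = 33554572 ⇒ 33554571
(6) 33554571|_8 = 2·8^8 + 2·8^2 + 8 + 3 ↦ 2·9^9 + 2·9^2 + 9 + 3|_9 = 774841152 ⇒ 774841151
(7) 774841151|_9 = 2·9^9 + 2·9^2 + 9 + 2 ↦ 2·10^10 + 2·10^2 + 10 + 2|_10 = 20000000212 ⇒ 20000000211
(8) 20000000211|_10 = 2·10^10 + 2·10^2 + 10 + 1 ↦ 2·11^11 + 2·11^2 + 11 + 1|_11 = 570623341476 ⇒ 570623341475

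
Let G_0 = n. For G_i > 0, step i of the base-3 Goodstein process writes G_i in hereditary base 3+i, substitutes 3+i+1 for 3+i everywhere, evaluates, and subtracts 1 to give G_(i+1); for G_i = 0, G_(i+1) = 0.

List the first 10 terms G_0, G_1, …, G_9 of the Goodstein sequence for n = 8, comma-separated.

8, 9, 10, 11, 11, 11, 11, 11, 11, 11

G_0=8  [base 3] 2·3 + 2  →[3↦4]→  2·4 + 2 = 10  −1 ⇒ G_1=9
G_1=9  [base 4] 2·4 + 1  →[4↦5]→  2·5 + 1 = 11  −1 ⇒ G_2=10
G_2=10  [base 5] 2·5  →[5↦6]→  2·6 = 12  −1 ⇒ G_3=11
G_3=11  [base 6] 6 + 5  →[6↦7]→  7 + 5 = 12  −1 ⇒ G_4=11
G_4=11  [base 7] 7 + 4  →[7↦8]→  8 + 4 = 12  −1 ⇒ G_5=11
G_5=11  [base 8] 8 + 3  →[8↦9]→  9 + 3 = 12  −1 ⇒ G_6=11
G_6=11  [base 9] 9 + 2  →[9↦10]→  10 + 2 = 12  −1 ⇒ G_7=11
G_7=11  [base 10] 10 + 1  →[10↦11]→  11 + 1 = 12  −1 ⇒ G_8=11
G_8=11  [base 11] 11  →[11↦12]→  12 = 12  −1 ⇒ G_9=11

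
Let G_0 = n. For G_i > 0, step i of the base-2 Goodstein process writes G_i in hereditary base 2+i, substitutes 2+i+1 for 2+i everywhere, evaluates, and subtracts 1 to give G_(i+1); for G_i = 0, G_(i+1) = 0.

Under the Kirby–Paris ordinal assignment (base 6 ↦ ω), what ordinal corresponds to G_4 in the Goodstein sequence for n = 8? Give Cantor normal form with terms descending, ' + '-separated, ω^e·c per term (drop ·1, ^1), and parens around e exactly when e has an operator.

[0] 8 ≡ 2^(2 + 1) (base 2). Lift 3: 81. −1: 80.
[1] 80 ≡ 2·3^3 + 2·3^2 + 2·3 + 2 (base 3). Lift 4: 554. −1: 553.
[2] 553 ≡ 2·4^4 + 2·4^2 + 2·4 + 1 (base 4). Lift 5: 6311. −1: 6310.
[3] 6310 ≡ 2·5^5 + 2·5^2 + 2·5 (base 5). Lift 6: 93396. −1: 93395.
[4] 93395 ≡ 2·6^6 + 2·6^2 + 6 + 5 (base 6). Lift 7: 1647196. −1: 1647195.

ω^ω·2 + ω^2·2 + ω + 5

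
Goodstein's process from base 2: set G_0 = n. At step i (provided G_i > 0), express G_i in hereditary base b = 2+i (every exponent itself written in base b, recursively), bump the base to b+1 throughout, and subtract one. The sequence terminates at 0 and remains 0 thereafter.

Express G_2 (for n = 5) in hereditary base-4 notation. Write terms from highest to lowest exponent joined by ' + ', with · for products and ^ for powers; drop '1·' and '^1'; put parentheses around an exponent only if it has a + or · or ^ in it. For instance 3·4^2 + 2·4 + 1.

3·4^3 + 3·4^2 + 3·4 + 3

5 —HB2→ 2^2 + 1 —bump→ 3^3 + 1 = 28 —(−1)→ 27
27 —HB3→ 3^3 —bump→ 4^4 = 256 —(−1)→ 255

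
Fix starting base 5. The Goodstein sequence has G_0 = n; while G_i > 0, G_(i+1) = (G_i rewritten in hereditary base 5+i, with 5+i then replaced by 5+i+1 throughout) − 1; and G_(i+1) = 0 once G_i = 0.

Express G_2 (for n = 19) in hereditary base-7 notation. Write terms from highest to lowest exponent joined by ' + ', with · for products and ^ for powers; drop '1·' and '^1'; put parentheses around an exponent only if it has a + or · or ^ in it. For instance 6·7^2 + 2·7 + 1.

3·7 + 2

[0] 19 ≡ 3·5 + 4 (base 5). Lift 6: 22. −1: 21.
[1] 21 ≡ 3·6 + 3 (base 6). Lift 7: 24. −1: 23.
[2] 23 ≡ 3·7 + 2 (base 7). Lift 8: 26. −1: 25.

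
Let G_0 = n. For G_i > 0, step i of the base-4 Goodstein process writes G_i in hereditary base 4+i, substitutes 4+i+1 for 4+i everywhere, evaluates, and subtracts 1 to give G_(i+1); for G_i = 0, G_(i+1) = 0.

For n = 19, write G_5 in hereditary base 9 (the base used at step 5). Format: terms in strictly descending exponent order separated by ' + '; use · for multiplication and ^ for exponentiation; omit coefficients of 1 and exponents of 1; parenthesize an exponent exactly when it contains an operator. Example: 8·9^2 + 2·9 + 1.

base 4: 19 = 4^2 + 3; at 5: 5^2 + 3 = 28; next = 27
base 5: 27 = 5^2 + 2; at 6: 6^2 + 2 = 38; next = 37
base 6: 37 = 6^2 + 1; at 7: 7^2 + 1 = 50; next = 49
base 7: 49 = 7^2; at 8: 8^2 = 64; next = 63
base 8: 63 = 7·8 + 7; at 9: 7·9 + 7 = 70; next = 69

7·9 + 6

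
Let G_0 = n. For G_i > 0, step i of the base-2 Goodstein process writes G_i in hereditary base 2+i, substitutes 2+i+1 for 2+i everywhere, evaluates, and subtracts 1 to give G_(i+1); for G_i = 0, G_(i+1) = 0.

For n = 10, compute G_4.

279935

[0] 10 ≡ 2^(2 + 1) + 2 (base 2). Lift 3: 84. −1: 83.
[1] 83 ≡ 3^(3 + 1) + 2 (base 3). Lift 4: 1026. −1: 1025.
[2] 1025 ≡ 4^(4 + 1) + 1 (base 4). Lift 5: 15626. −1: 15625.
[3] 15625 ≡ 5^(5 + 1) (base 5). Lift 6: 279936. −1: 279935.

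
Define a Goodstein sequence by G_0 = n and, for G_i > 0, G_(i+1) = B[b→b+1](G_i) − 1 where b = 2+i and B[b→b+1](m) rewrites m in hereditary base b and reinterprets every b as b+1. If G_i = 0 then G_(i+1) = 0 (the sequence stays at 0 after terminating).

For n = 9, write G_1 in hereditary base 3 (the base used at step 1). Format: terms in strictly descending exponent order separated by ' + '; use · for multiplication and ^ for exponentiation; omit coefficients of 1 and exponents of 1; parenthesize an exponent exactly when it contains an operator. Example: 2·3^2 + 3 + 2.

3^(3 + 1)

[0] 9 ≡ 2^(2 + 1) + 1 (base 2). Lift 3: 82. −1: 81.
[1] 81 ≡ 3^(3 + 1) (base 3). Lift 4: 1024. −1: 1023.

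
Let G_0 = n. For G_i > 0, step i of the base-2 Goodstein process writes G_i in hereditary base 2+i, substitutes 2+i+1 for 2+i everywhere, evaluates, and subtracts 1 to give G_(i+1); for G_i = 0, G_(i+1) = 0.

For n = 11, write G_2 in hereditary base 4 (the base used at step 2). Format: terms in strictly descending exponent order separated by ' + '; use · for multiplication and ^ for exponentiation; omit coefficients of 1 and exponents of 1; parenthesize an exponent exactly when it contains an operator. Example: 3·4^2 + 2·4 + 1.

i=0: 11 = 2^(2 + 1) + 2 + 1 (b=2); 2→3: 3^(3 + 1) + 3 + 1 = 85; 85−1 = 84
i=1: 84 = 3^(3 + 1) + 3 (b=3); 3→4: 4^(4 + 1) + 4 = 1028; 1028−1 = 1027
i=2: 1027 = 4^(4 + 1) + 3 (b=4); 4→5: 5^(5 + 1) + 3 = 15628; 15628−1 = 15627

4^(4 + 1) + 3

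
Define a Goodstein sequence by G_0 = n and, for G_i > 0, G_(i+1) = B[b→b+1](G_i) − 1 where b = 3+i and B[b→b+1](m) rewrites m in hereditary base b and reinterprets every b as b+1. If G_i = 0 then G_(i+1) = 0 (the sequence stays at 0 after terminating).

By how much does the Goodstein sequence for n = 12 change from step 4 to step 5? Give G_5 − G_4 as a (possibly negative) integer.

step 0: 12 = 3^2 + 3; sub 4 for 3: 4^2 + 4; = 20; G_1 = 20−1 = 19
step 1: 19 = 4^2 + 3; sub 5 for 4: 5^2 + 3; = 28; G_2 = 28−1 = 27
step 2: 27 = 5^2 + 2; sub 6 for 5: 6^2 + 2; = 38; G_3 = 38−1 = 37
step 3: 37 = 6^2 + 1; sub 7 for 6: 7^2 + 1; = 50; G_4 = 50−1 = 49
step 4: 49 = 7^2; sub 8 for 7: 8^2; = 64; G_5 = 64−1 = 63

14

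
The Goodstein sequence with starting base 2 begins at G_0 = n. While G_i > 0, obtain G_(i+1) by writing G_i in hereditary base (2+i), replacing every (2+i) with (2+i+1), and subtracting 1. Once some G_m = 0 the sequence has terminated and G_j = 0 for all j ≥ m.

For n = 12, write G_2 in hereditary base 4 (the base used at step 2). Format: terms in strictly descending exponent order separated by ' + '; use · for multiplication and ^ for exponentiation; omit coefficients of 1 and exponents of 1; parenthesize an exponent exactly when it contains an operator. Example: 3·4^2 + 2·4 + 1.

step 0: 12 = 2^(2 + 1) + 2^2; sub 3 for 2: 3^(3 + 1) + 3^3; = 108; G_1 = 108−1 = 107
step 1: 107 = 3^(3 + 1) + 2·3^2 + 2·3 + 2; sub 4 for 3: 4^(4 + 1) + 2·4^2 + 2·4 + 2; = 1066; G_2 = 1066−1 = 1065
step 2: 1065 = 4^(4 + 1) + 2·4^2 + 2·4 + 1; sub 5 for 4: 5^(5 + 1) + 2·5^2 + 2·5 + 1; = 15686; G_3 = 15686−1 = 15685

4^(4 + 1) + 2·4^2 + 2·4 + 1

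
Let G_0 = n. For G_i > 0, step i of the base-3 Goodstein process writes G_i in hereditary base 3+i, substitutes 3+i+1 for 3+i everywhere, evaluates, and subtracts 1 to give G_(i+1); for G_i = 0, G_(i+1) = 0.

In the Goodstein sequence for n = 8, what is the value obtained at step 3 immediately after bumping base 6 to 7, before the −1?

12

G_0 = 8. HB_3(8) = 2·3 + 2. Bump = 10. G_1 = 9.
G_1 = 9. HB_4(9) = 2·4 + 1. Bump = 11. G_2 = 10.
G_2 = 10. HB_5(10) = 2·5. Bump = 12. G_3 = 11.
G_3 = 11. HB_6(11) = 6 + 5. Bump = 12. G_4 = 11.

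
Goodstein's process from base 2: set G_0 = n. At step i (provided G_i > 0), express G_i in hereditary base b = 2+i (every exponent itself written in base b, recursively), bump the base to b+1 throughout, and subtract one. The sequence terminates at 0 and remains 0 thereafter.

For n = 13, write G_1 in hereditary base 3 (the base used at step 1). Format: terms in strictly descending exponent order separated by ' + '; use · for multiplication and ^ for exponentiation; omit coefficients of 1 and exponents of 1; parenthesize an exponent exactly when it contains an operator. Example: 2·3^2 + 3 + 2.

13 —HB2→ 2^(2 + 1) + 2^2 + 1 —bump→ 3^(3 + 1) + 3^3 + 1 = 109 —(−1)→ 108
108 —HB3→ 3^(3 + 1) + 3^3 —bump→ 4^(4 + 1) + 4^4 = 1280 —(−1)→ 1279

3^(3 + 1) + 3^3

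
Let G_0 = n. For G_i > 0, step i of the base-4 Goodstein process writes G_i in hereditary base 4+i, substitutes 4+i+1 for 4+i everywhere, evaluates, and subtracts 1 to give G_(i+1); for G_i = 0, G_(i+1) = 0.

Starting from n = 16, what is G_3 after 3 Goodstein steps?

30

G_0=16  [base 4] 4^2  →[4↦5]→  5^2 = 25  −1 ⇒ G_1=24
G_1=24  [base 5] 4·5 + 4  →[5↦6]→  4·6 + 4 = 28  −1 ⇒ G_2=27
G_2=27  [base 6] 4·6 + 3  →[6↦7]→  4·7 + 3 = 31  −1 ⇒ G_3=30
G_3=30  [base 7] 4·7 + 2  →[7↦8]→  4·8 + 2 = 34  −1 ⇒ G_4=33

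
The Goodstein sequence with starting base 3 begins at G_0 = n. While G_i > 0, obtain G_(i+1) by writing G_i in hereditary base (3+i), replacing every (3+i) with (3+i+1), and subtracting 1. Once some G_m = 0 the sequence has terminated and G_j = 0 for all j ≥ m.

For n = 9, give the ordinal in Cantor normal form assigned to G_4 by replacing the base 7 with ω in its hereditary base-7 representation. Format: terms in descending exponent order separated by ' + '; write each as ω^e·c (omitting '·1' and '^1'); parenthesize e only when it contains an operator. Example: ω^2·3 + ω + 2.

base 3: 9 = 3^2; at 4: 4^2 = 16; next = 15
base 4: 15 = 3·4 + 3; at 5: 3·5 + 3 = 18; next = 17
base 5: 17 = 3·5 + 2; at 6: 3·6 + 2 = 20; next = 19
base 6: 19 = 3·6 + 1; at 7: 3·7 + 1 = 22; next = 21
base 7: 21 = 3·7; at 8: 3·8 = 24; next = 23

ω·3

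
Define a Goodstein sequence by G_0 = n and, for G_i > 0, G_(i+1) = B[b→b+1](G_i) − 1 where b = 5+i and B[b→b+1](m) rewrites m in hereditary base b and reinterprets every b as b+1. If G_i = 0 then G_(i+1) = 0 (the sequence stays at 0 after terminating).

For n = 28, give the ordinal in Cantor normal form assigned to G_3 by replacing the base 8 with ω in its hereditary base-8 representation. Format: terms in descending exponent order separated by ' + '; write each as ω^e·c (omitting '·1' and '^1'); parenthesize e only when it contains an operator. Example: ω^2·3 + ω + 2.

ω^2

(0) 28|_5 = 5^2 + 3 ↦ 6^2 + 3|_6 = 39 ⇒ 38
(1) 38|_6 = 6^2 + 2 ↦ 7^2 + 2|_7 = 51 ⇒ 50
(2) 50|_7 = 7^2 + 1 ↦ 8^2 + 1|_8 = 65 ⇒ 64
(3) 64|_8 = 8^2 ↦ 9^2|_9 = 81 ⇒ 80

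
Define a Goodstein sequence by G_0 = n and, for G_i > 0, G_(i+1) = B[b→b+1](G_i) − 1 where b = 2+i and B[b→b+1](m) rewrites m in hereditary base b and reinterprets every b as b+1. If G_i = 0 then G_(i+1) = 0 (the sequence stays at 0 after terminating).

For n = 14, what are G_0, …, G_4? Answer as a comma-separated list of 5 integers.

step 0: 14 = 2^(2 + 1) + 2^2 + 2; sub 3 for 2: 3^(3 + 1) + 3^3 + 3; = 111; G_1 = 111−1 = 110
step 1: 110 = 3^(3 + 1) + 3^3 + 2; sub 4 for 3: 4^(4 + 1) + 4^4 + 2; = 1282; G_2 = 1282−1 = 1281
step 2: 1281 = 4^(4 + 1) + 4^4 + 1; sub 5 for 4: 5^(5 + 1) + 5^5 + 1; = 18751; G_3 = 18751−1 = 18750
step 3: 18750 = 5^(5 + 1) + 5^5; sub 6 for 5: 6^(6 + 1) + 6^6; = 326592; G_4 = 326592−1 = 326591

14, 110, 1281, 18750, 326591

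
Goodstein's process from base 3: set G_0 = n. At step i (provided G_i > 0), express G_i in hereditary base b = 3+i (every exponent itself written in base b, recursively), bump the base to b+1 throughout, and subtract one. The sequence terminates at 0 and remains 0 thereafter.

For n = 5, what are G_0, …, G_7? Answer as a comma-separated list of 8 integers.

G_0=5  [base 3] 3 + 2  →[3↦4]→  4 + 2 = 6  −1 ⇒ G_1=5
G_1=5  [base 4] 4 + 1  →[4↦5]→  5 + 1 = 6  −1 ⇒ G_2=5
G_2=5  [base 5] 5  →[5↦6]→  6 = 6  −1 ⇒ G_3=5
G_3=5  [base 6] 5  →[6↦7]→  5 = 5  −1 ⇒ G_4=4
G_4=4  [base 7] 4  →[7↦8]→  4 = 4  −1 ⇒ G_5=3
G_5=3  [base 8] 3  →[8↦9]→  3 = 3  −1 ⇒ G_6=2
G_6=2  [base 9] 2  →[9↦10]→  2 = 2  −1 ⇒ G_7=1

5, 5, 5, 5, 4, 3, 2, 1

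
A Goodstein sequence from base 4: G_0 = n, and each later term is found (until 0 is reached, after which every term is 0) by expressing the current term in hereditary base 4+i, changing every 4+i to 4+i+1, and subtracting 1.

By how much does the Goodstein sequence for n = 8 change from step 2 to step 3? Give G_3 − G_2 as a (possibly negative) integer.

0

step 0: 8 = 2·4; sub 5 for 4: 2·5; = 10; G_1 = 10−1 = 9
step 1: 9 = 5 + 4; sub 6 for 5: 6 + 4; = 10; G_2 = 10−1 = 9
step 2: 9 = 6 + 3; sub 7 for 6: 7 + 3; = 10; G_3 = 10−1 = 9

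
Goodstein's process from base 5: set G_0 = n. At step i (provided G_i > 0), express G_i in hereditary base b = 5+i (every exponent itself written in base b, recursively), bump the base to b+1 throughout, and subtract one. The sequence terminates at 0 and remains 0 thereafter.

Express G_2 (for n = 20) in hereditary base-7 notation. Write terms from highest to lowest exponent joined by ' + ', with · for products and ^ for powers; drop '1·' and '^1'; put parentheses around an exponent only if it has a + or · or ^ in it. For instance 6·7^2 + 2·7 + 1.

step 0: 20 = 4·5; sub 6 for 5: 4·6; = 24; G_1 = 24−1 = 23
step 1: 23 = 3·6 + 5; sub 7 for 6: 3·7 + 5; = 26; G_2 = 26−1 = 25
step 2: 25 = 3·7 + 4; sub 8 for 7: 3·8 + 4; = 28; G_3 = 28−1 = 27

3·7 + 4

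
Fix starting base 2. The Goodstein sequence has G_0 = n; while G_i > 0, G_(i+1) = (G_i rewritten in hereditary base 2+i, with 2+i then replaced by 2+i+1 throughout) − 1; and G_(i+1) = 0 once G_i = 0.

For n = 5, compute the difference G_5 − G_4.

422

G_0 = 5. HB_2(5) = 2^2 + 1. Bump = 28. G_1 = 27.
G_1 = 27. HB_3(27) = 3^3. Bump = 256. G_2 = 255.
G_2 = 255. HB_4(255) = 3·4^3 + 3·4^2 + 3·4 + 3. Bump = 468. G_3 = 467.
G_3 = 467. HB_5(467) = 3·5^3 + 3·5^2 + 3·5 + 2. Bump = 776. G_4 = 775.
G_4 = 775. HB_6(775) = 3·6^3 + 3·6^2 + 3·6 + 1. Bump = 1198. G_5 = 1197.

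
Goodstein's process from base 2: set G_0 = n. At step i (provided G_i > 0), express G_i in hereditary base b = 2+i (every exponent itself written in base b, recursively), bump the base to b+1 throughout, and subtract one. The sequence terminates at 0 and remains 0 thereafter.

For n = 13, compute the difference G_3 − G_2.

14813

base 2: 13 = 2^(2 + 1) + 2^2 + 1; at 3: 3^(3 + 1) + 3^3 + 1 = 109; next = 108
base 3: 108 = 3^(3 + 1) + 3^3; at 4: 4^(4 + 1) + 4^4 = 1280; next = 1279
base 4: 1279 = 4^(4 + 1) + 3·4^3 + 3·4^2 + 3·4 + 3; at 5: 5^(5 + 1) + 3·5^3 + 3·5^2 + 3·5 + 3 = 16093; next = 16092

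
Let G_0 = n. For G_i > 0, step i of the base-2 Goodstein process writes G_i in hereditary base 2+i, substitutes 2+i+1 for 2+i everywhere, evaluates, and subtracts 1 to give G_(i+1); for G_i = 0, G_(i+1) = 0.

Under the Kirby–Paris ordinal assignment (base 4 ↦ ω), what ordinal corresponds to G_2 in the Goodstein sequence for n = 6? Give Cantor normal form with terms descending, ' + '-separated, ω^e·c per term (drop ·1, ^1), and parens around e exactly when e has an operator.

ω^ω + 1

G_0=6  [base 2] 2^2 + 2  →[2↦3]→  3^3 + 3 = 30  −1 ⇒ G_1=29
G_1=29  [base 3] 3^3 + 2  →[3↦4]→  4^4 + 2 = 258  −1 ⇒ G_2=257
G_2=257  [base 4] 4^4 + 1  →[4↦5]→  5^5 + 1 = 3126  −1 ⇒ G_3=3125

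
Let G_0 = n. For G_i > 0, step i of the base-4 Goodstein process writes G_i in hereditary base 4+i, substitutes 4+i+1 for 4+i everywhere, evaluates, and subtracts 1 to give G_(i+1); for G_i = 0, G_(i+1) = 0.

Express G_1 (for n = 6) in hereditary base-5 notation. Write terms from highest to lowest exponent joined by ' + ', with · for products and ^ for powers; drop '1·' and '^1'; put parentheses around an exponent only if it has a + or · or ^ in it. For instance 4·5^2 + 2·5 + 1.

5 + 1

base 4: 6 = 4 + 2; at 5: 5 + 2 = 7; next = 6
base 5: 6 = 5 + 1; at 6: 6 + 1 = 7; next = 6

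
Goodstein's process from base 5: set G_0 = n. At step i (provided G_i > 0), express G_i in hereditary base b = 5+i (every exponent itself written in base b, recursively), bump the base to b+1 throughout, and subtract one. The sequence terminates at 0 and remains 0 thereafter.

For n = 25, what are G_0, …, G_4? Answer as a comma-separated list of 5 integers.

25, 35, 39, 43, 47

i=0: 25 = 5^2 (b=5); 5→6: 6^2 = 36; 36−1 = 35
i=1: 35 = 5·6 + 5 (b=6); 6→7: 5·7 + 5 = 40; 40−1 = 39
i=2: 39 = 5·7 + 4 (b=7); 7→8: 5·8 + 4 = 44; 44−1 = 43
i=3: 43 = 5·8 + 3 (b=8); 8→9: 5·9 + 3 = 48; 48−1 = 47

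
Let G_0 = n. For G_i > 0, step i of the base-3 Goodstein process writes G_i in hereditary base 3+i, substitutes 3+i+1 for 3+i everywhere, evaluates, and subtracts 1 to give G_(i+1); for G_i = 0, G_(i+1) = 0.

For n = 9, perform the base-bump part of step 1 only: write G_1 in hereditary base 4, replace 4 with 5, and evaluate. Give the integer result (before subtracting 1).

18

base 3: 9 = 3^2; at 4: 4^2 = 16; next = 15
base 4: 15 = 3·4 + 3; at 5: 3·5 + 3 = 18; next = 17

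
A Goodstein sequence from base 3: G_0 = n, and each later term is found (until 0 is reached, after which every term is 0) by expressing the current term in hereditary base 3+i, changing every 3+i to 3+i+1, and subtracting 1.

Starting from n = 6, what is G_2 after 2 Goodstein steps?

7

(0) 6|_3 = 2·3 ↦ 2·4|_4 = 8 ⇒ 7
(1) 7|_4 = 4 + 3 ↦ 5 + 3|_5 = 8 ⇒ 7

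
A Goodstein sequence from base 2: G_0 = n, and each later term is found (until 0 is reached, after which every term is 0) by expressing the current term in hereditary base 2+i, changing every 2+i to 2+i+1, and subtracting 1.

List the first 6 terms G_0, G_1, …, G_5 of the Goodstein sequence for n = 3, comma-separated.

3, 3, 3, 2, 1, 0

(0) 3|_2 = 2 + 1 ↦ 3 + 1|_3 = 4 ⇒ 3
(1) 3|_3 = 3 ↦ 4|_4 = 4 ⇒ 3
(2) 3|_4 = 3 ↦ 3|_5 = 3 ⇒ 2
(3) 2|_5 = 2 ↦ 2|_6 = 2 ⇒ 1
(4) 1|_6 = 1 ↦ 1|_7 = 1 ⇒ 0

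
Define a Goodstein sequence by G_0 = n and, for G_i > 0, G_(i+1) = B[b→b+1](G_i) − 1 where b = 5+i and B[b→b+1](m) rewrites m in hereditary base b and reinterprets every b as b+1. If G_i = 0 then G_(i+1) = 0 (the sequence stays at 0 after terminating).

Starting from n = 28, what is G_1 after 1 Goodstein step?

[0] 28 ≡ 5^2 + 3 (base 5). Lift 6: 39. −1: 38.
[1] 38 ≡ 6^2 + 2 (base 6). Lift 7: 51. −1: 50.

38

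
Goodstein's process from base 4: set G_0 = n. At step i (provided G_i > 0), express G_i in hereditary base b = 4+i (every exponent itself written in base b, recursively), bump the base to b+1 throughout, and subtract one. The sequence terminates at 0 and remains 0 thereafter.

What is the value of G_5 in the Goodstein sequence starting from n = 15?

24

(0) 15|_4 = 3·4 + 3 ↦ 3·5 + 3|_5 = 18 ⇒ 17
(1) 17|_5 = 3·5 + 2 ↦ 3·6 + 2|_6 = 20 ⇒ 19
(2) 19|_6 = 3·6 + 1 ↦ 3·7 + 1|_7 = 22 ⇒ 21
(3) 21|_7 = 3·7 ↦ 3·8|_8 = 24 ⇒ 23
(4) 23|_8 = 2·8 + 7 ↦ 2·9 + 7|_9 = 25 ⇒ 24
(5) 24|_9 = 2·9 + 6 ↦ 2·10 + 6|_10 = 26 ⇒ 25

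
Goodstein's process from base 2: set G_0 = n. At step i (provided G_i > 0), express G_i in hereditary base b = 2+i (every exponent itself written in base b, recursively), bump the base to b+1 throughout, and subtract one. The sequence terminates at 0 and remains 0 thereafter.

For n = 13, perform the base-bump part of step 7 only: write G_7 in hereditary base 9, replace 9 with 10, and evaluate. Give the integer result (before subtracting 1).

100000003326

(0) 13|_2 = 2^(2 + 1) + 2^2 + 1 ↦ 3^(3 + 1) + 3^3 + 1|_3 = 109 ⇒ 108
(1) 108|_3 = 3^(3 + 1) + 3^3 ↦ 4^(4 + 1) + 4^4|_4 = 1280 ⇒ 1279
(2) 1279|_4 = 4^(4 + 1) + 3·4^3 + 3·4^2 + 3·4 + 3 ↦ 5^(5 + 1) + 3·5^3 + 3·5^2 + 3·5 + 3|_5 = 16093 ⇒ 16092
(3) 16092|_5 = 5^(5 + 1) + 3·5^3 + 3·5^2 + 3·5 + 2 ↦ 6^(6 + 1) + 3·6^3 + 3·6^2 + 3·6 + 2|_6 = 280712 ⇒ 280711
(4) 280711|_6 = 6^(6 + 1) + 3·6^3 + 3·6^2 + 3·6 + 1 ↦ 7^(7 + 1) + 3·7^3 + 3·7^2 + 3·7 + 1|_7 = 5765999 ⇒ 5765998
(5) 5765998|_7 = 7^(7 + 1) + 3·7^3 + 3·7^2 + 3·7 ↦ 8^(8 + 1) + 3·8^3 + 3·8^2 + 3·8|_8 = 134219480 ⇒ 134219479
(6) 134219479|_8 = 8^(8 + 1) + 3·8^3 + 3·8^2 + 2·8 + 7 ↦ 9^(9 + 1) + 3·9^3 + 3·9^2 + 2·9 + 7|_9 = 3486786856 ⇒ 3486786855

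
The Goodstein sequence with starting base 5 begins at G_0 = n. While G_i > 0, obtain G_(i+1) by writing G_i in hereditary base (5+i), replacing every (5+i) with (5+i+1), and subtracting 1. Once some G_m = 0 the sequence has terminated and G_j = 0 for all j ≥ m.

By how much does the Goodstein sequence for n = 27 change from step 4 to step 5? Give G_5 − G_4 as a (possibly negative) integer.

6

[0] 27 ≡ 5^2 + 2 (base 5). Lift 6: 38. −1: 37.
[1] 37 ≡ 6^2 + 1 (base 6). Lift 7: 50. −1: 49.
[2] 49 ≡ 7^2 (base 7). Lift 8: 64. −1: 63.
[3] 63 ≡ 7·8 + 7 (base 8). Lift 9: 70. −1: 69.
[4] 69 ≡ 7·9 + 6 (base 9). Lift 10: 76. −1: 75.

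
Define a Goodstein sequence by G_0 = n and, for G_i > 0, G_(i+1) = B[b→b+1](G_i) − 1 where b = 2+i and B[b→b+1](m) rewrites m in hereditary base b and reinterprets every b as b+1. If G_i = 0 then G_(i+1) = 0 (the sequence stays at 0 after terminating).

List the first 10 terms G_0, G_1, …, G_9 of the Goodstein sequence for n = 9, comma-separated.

(0) 9|_2 = 2^(2 + 1) + 1 ↦ 3^(3 + 1) + 1|_3 = 82 ⇒ 81
(1) 81|_3 = 3^(3 + 1) ↦ 4^(4 + 1)|_4 = 1024 ⇒ 1023
(2) 1023|_4 = 3·4^4 + 3·4^3 + 3·4^2 + 3·4 + 3 ↦ 3·5^5 + 3·5^3 + 3·5^2 + 3·5 + 3|_5 = 9843 ⇒ 9842
(3) 9842|_5 = 3·5^5 + 3·5^3 + 3·5^2 + 3·5 + 2 ↦ 3·6^6 + 3·6^3 + 3·6^2 + 3·6 + 2|_6 = 140744 ⇒ 140743
(4) 140743|_6 = 3·6^6 + 3·6^3 + 3·6^2 + 3·6 + 1 ↦ 3·7^7 + 3·7^3 + 3·7^2 + 3·7 + 1|_7 = 2471827 ⇒ 2471826
(5) 2471826|_7 = 3·7^7 + 3·7^3 + 3·7^2 + 3·7 ↦ 3·8^8 + 3·8^3 + 3·8^2 + 3·8|_8 = 50333400 ⇒ 50333399
(6) 50333399|_8 = 3·8^8 + 3·8^3 + 3·8^2 + 2·8 + 7 ↦ 3·9^9 + 3·9^3 + 3·9^2 + 2·9 + 7|_9 = 1162263922 ⇒ 1162263921
(7) 1162263921|_9 = 3·9^9 + 3·9^3 + 3·9^2 + 2·9 + 6 ↦ 3·10^10 + 3·10^3 + 3·10^2 + 2·10 + 6|_10 = 30000003326 ⇒ 30000003325
(8) 30000003325|_10 = 3·10^10 + 3·10^3 + 3·10^2 + 2·10 + 5 ↦ 3·11^11 + 3·11^3 + 3·11^2 + 2·11 + 5|_11 = 855935016216 ⇒ 855935016215

9, 81, 1023, 9842, 140743, 2471826, 50333399, 1162263921, 30000003325, 855935016215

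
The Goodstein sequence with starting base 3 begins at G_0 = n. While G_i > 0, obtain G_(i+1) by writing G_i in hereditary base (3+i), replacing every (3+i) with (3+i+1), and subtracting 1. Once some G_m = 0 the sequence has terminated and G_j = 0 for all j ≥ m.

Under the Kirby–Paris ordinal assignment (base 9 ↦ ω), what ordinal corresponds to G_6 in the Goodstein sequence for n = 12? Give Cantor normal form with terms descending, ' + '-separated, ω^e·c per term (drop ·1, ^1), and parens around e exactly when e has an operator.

ω·7 + 6

step 0: 12 = 3^2 + 3; sub 4 for 3: 4^2 + 4; = 20; G_1 = 20−1 = 19
step 1: 19 = 4^2 + 3; sub 5 for 4: 5^2 + 3; = 28; G_2 = 28−1 = 27
step 2: 27 = 5^2 + 2; sub 6 for 5: 6^2 + 2; = 38; G_3 = 38−1 = 37
step 3: 37 = 6^2 + 1; sub 7 for 6: 7^2 + 1; = 50; G_4 = 50−1 = 49
step 4: 49 = 7^2; sub 8 for 7: 8^2; = 64; G_5 = 64−1 = 63
step 5: 63 = 7·8 + 7; sub 9 for 8: 7·9 + 7; = 70; G_6 = 70−1 = 69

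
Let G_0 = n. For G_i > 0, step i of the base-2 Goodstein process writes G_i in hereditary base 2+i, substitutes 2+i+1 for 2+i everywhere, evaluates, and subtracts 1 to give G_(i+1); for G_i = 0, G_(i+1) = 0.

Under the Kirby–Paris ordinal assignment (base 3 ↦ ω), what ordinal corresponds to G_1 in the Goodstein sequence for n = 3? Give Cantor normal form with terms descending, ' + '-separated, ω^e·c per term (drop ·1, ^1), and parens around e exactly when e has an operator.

i=0: 3 = 2 + 1 (b=2); 2→3: 3 + 1 = 4; 4−1 = 3
i=1: 3 = 3 (b=3); 3→4: 4 = 4; 4−1 = 3

ω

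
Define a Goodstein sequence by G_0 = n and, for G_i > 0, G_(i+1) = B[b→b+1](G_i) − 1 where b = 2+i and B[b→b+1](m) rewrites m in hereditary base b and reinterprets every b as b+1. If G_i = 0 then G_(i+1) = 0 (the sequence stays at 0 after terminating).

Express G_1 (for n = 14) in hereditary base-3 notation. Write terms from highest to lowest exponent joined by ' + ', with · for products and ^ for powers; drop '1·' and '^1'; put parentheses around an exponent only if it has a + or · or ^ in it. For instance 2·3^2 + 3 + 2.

3^(3 + 1) + 3^3 + 2

i=0: 14 = 2^(2 + 1) + 2^2 + 2 (b=2); 2→3: 3^(3 + 1) + 3^3 + 3 = 111; 111−1 = 110
i=1: 110 = 3^(3 + 1) + 3^3 + 2 (b=3); 3→4: 4^(4 + 1) + 4^4 + 2 = 1282; 1282−1 = 1281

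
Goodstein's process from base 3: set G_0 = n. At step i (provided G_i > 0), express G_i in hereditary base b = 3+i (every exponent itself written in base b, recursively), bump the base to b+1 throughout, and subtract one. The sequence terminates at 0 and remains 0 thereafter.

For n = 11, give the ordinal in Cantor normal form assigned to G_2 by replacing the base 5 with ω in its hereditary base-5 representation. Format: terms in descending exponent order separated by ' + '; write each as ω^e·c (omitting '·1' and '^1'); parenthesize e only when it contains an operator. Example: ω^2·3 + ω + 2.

[0] 11 ≡ 3^2 + 2 (base 3). Lift 4: 18. −1: 17.
[1] 17 ≡ 4^2 + 1 (base 4). Lift 5: 26. −1: 25.
[2] 25 ≡ 5^2 (base 5). Lift 6: 36. −1: 35.

ω^2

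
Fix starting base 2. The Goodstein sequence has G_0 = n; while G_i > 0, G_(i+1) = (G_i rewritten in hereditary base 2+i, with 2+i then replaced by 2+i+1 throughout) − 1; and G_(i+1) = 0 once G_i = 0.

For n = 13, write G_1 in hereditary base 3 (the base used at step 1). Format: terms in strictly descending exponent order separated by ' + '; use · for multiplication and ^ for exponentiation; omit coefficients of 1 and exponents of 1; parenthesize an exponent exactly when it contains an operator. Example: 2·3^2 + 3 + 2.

3^(3 + 1) + 3^3

G_0=13  [base 2] 2^(2 + 1) + 2^2 + 1  →[2↦3]→  3^(3 + 1) + 3^3 + 1 = 109  −1 ⇒ G_1=108
G_1=108  [base 3] 3^(3 + 1) + 3^3  →[3↦4]→  4^(4 + 1) + 4^4 = 1280  −1 ⇒ G_2=1279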